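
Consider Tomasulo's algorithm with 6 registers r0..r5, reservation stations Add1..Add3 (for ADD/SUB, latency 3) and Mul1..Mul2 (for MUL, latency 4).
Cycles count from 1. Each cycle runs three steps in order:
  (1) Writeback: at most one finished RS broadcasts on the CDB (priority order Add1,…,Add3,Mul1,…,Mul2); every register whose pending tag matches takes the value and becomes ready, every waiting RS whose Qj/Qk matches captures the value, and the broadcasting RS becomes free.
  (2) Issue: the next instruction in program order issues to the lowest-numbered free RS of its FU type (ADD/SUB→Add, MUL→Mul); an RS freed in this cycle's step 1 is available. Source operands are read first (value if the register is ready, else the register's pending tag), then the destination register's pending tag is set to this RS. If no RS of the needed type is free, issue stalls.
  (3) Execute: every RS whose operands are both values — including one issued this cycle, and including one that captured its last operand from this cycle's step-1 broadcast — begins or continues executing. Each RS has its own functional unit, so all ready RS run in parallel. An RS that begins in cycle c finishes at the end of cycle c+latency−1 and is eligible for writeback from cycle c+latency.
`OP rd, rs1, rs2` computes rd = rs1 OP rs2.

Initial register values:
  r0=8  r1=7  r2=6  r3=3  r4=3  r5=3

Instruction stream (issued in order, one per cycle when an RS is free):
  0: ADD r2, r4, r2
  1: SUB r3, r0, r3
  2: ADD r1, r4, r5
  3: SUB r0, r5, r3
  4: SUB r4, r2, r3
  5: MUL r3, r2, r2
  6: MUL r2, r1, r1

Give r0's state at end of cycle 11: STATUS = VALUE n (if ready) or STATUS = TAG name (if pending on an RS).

STATUS = VALUE -2

c1: issue ADD r2<-Add1 | r0:8,r1:7,r2:Add1,r3:3,r4:3,r5:3
c2: issue SUB r3<-Add2 | r0:8,r1:7,r2:Add1,r3:Add2,r4:3,r5:3
c3: issue ADD r1<-Add3 | r0:8,r1:Add3,r2:Add1,r3:Add2,r4:3,r5:3
c4: CDB Add1=9; issue SUB r0<-Add1 | r0:Add1,r1:Add3,r2:9,r3:Add2,r4:3,r5:3
c5: CDB Add2=5; issue SUB r4<-Add2 | r0:Add1,r1:Add3,r2:9,r3:5,r4:Add2,r5:3
c6: CDB Add3=6; issue MUL r3<-Mul1 | r0:Add1,r1:6,r2:9,r3:Mul1,r4:Add2,r5:3
c7: issue MUL r2<-Mul2 | r0:Add1,r1:6,r2:Mul2,r3:Mul1,r4:Add2,r5:3
c8: CDB Add1=-2 | r0:-2,r1:6,r2:Mul2,r3:Mul1,r4:Add2,r5:3
c9: CDB Add2=4 | r0:-2,r1:6,r2:Mul2,r3:Mul1,r4:4,r5:3
c10: CDB Mul1=81 | r0:-2,r1:6,r2:Mul2,r3:81,r4:4,r5:3
c11: CDB Mul2=36 | r0:-2,r1:6,r2:36,r3:81,r4:4,r5:3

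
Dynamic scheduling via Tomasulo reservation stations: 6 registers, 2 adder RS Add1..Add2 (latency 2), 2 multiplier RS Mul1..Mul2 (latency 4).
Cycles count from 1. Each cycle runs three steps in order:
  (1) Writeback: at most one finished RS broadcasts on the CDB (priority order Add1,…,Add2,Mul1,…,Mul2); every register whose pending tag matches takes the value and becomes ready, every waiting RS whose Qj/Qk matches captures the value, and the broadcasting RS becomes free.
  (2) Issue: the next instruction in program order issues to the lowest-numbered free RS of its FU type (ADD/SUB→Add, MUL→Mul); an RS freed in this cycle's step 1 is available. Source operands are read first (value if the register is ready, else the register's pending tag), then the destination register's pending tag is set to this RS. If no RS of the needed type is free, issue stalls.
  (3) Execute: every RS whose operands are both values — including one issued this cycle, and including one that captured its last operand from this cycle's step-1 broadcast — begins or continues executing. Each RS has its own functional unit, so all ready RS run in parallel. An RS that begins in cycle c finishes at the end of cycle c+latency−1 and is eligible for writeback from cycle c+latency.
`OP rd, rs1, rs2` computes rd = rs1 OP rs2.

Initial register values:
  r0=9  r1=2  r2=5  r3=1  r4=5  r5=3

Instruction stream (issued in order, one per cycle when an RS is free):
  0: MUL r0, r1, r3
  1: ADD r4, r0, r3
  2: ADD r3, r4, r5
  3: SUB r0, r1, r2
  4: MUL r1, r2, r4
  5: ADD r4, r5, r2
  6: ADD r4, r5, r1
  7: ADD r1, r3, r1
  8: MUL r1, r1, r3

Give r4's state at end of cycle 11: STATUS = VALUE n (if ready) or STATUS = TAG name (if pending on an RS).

  c1: issue MUL r0<-Mul1  regs: r0:Mul1,r1:2,r2:5,r3:1,r4:5,r5:3
  c2: issue ADD r4<-Add1  regs: r0:Mul1,r1:2,r2:5,r3:1,r4:Add1,r5:3
  c3: issue ADD r3<-Add2  regs: r0:Mul1,r1:2,r2:5,r3:Add2,r4:Add1,r5:3
  c4: stall  regs: r0:Mul1,r1:2,r2:5,r3:Add2,r4:Add1,r5:3
  c5: CDB Mul1=2; stall  regs: r0:2,r1:2,r2:5,r3:Add2,r4:Add1,r5:3
  c6: stall  regs: r0:2,r1:2,r2:5,r3:Add2,r4:Add1,r5:3
  c7: CDB Add1=3; issue SUB r0<-Add1  regs: r0:Add1,r1:2,r2:5,r3:Add2,r4:3,r5:3
  c8: issue MUL r1<-Mul1  regs: r0:Add1,r1:Mul1,r2:5,r3:Add2,r4:3,r5:3
  c9: CDB Add1=-3; issue ADD r4<-Add1  regs: r0:-3,r1:Mul1,r2:5,r3:Add2,r4:Add1,r5:3
  c10: CDB Add2=6; issue ADD r4<-Add2  regs: r0:-3,r1:Mul1,r2:5,r3:6,r4:Add2,r5:3
  c11: CDB Add1=8; issue ADD r1<-Add1  regs: r0:-3,r1:Add1,r2:5,r3:6,r4:Add2,r5:3

STATUS = TAG Add2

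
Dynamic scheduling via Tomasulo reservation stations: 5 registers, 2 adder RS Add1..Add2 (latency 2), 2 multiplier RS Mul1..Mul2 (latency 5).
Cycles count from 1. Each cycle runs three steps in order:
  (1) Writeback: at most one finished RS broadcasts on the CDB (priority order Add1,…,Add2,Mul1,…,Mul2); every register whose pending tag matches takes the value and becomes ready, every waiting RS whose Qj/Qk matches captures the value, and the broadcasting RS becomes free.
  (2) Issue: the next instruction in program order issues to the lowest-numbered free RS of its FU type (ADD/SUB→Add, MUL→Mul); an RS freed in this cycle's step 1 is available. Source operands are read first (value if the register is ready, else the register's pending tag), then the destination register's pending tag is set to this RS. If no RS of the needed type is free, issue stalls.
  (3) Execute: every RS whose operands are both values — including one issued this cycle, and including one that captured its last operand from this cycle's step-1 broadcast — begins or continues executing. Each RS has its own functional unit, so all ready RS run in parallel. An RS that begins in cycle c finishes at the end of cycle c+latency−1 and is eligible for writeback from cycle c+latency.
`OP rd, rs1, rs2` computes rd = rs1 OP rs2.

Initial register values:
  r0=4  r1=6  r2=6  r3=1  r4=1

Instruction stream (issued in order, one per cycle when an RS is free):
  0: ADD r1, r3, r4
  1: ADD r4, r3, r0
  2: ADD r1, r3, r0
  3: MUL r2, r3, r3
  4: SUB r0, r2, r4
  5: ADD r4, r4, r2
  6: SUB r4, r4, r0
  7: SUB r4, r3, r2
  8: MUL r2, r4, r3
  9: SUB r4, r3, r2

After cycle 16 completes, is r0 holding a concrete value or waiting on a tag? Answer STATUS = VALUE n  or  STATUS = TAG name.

cycle 1: issue ADD r1<-Add1 // r0:4,r1:Add1,r2:6,r3:1,r4:1
cycle 2: issue ADD r4<-Add2 // r0:4,r1:Add1,r2:6,r3:1,r4:Add2
cycle 3: CDB Add1=2; issue ADD r1<-Add1 // r0:4,r1:Add1,r2:6,r3:1,r4:Add2
cycle 4: CDB Add2=5; issue MUL r2<-Mul1 // r0:4,r1:Add1,r2:Mul1,r3:1,r4:5
cycle 5: CDB Add1=5; issue SUB r0<-Add1 // r0:Add1,r1:5,r2:Mul1,r3:1,r4:5
cycle 6: issue ADD r4<-Add2 // r0:Add1,r1:5,r2:Mul1,r3:1,r4:Add2
cycle 7: stall // r0:Add1,r1:5,r2:Mul1,r3:1,r4:Add2
cycle 8: stall // r0:Add1,r1:5,r2:Mul1,r3:1,r4:Add2
cycle 9: CDB Mul1=1; stall // r0:Add1,r1:5,r2:1,r3:1,r4:Add2
cycle 10: stall // r0:Add1,r1:5,r2:1,r3:1,r4:Add2
cycle 11: CDB Add1=-4; issue SUB r4<-Add1 // r0:-4,r1:5,r2:1,r3:1,r4:Add1
cycle 12: CDB Add2=6; issue SUB r4<-Add2 // r0:-4,r1:5,r2:1,r3:1,r4:Add2
cycle 13: issue MUL r2<-Mul1 // r0:-4,r1:5,r2:Mul1,r3:1,r4:Add2
cycle 14: CDB Add1=10; issue SUB r4<-Add1 // r0:-4,r1:5,r2:Mul1,r3:1,r4:Add1
cycle 15: CDB Add2=0 // r0:-4,r1:5,r2:Mul1,r3:1,r4:Add1
cycle 16: - // r0:-4,r1:5,r2:Mul1,r3:1,r4:Add1

STATUS = VALUE -4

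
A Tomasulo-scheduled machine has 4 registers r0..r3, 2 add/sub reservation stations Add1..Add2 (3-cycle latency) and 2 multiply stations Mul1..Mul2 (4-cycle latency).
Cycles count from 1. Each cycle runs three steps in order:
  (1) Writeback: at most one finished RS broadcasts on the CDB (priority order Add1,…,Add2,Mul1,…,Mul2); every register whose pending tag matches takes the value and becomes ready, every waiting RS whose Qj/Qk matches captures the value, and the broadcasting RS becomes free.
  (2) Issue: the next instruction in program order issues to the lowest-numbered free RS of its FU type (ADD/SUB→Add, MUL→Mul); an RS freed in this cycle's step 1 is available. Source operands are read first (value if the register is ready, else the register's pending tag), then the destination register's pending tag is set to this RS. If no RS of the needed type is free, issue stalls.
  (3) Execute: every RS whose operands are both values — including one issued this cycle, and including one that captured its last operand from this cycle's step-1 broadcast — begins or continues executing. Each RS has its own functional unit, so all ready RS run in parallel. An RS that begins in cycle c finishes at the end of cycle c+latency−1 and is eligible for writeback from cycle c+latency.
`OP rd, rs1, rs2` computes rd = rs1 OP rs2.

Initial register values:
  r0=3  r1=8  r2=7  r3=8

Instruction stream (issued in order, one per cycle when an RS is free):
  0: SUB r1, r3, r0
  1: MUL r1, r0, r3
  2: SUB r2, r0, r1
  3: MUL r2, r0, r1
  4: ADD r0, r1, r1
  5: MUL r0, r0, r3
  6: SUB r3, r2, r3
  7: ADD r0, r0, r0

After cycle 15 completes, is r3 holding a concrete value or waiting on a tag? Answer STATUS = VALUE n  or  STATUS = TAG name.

  c1: issue SUB r1<-Add1  regs: r0:3,r1:Add1,r2:7,r3:8
  c2: issue MUL r1<-Mul1  regs: r0:3,r1:Mul1,r2:7,r3:8
  c3: issue SUB r2<-Add2  regs: r0:3,r1:Mul1,r2:Add2,r3:8
  c4: CDB Add1=5; issue MUL r2<-Mul2  regs: r0:3,r1:Mul1,r2:Mul2,r3:8
  c5: issue ADD r0<-Add1  regs: r0:Add1,r1:Mul1,r2:Mul2,r3:8
  c6: CDB Mul1=24; issue MUL r0<-Mul1  regs: r0:Mul1,r1:24,r2:Mul2,r3:8
  c7: stall  regs: r0:Mul1,r1:24,r2:Mul2,r3:8
  c8: stall  regs: r0:Mul1,r1:24,r2:Mul2,r3:8
  c9: CDB Add1=48; issue SUB r3<-Add1  regs: r0:Mul1,r1:24,r2:Mul2,r3:Add1
  c10: CDB Add2=-21; issue ADD r0<-Add2  regs: r0:Add2,r1:24,r2:Mul2,r3:Add1
  c11: CDB Mul2=72  regs: r0:Add2,r1:24,r2:72,r3:Add1
  c12: -  regs: r0:Add2,r1:24,r2:72,r3:Add1
  c13: CDB Mul1=384  regs: r0:Add2,r1:24,r2:72,r3:Add1
  c14: CDB Add1=64  regs: r0:Add2,r1:24,r2:72,r3:64
  c15: -  regs: r0:Add2,r1:24,r2:72,r3:64

STATUS = VALUE 64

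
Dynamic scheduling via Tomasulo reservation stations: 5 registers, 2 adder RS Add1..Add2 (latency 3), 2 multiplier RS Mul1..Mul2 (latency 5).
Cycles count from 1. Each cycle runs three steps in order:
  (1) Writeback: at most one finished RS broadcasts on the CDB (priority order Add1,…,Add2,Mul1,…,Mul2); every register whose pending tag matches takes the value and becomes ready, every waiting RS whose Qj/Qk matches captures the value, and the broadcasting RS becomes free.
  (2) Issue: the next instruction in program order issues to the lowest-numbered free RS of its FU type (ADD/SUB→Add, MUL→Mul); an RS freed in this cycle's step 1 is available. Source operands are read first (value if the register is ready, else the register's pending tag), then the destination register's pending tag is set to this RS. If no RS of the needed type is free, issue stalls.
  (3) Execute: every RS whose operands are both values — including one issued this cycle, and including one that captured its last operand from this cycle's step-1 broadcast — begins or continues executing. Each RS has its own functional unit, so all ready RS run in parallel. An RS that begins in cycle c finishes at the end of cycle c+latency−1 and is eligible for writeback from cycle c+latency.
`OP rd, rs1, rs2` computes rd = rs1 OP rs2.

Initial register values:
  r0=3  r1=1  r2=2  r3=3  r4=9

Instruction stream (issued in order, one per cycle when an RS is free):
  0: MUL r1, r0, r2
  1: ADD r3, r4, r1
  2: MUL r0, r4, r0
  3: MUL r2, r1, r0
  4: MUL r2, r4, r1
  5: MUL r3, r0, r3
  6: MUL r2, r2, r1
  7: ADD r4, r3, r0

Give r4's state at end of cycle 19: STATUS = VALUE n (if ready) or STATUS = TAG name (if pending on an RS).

STATUS = TAG Add1

cycle 1: issue MUL r1<-Mul1 // r0:3,r1:Mul1,r2:2,r3:3,r4:9
cycle 2: issue ADD r3<-Add1 // r0:3,r1:Mul1,r2:2,r3:Add1,r4:9
cycle 3: issue MUL r0<-Mul2 // r0:Mul2,r1:Mul1,r2:2,r3:Add1,r4:9
cycle 4: stall // r0:Mul2,r1:Mul1,r2:2,r3:Add1,r4:9
cycle 5: stall // r0:Mul2,r1:Mul1,r2:2,r3:Add1,r4:9
cycle 6: CDB Mul1=6; issue MUL r2<-Mul1 // r0:Mul2,r1:6,r2:Mul1,r3:Add1,r4:9
cycle 7: stall // r0:Mul2,r1:6,r2:Mul1,r3:Add1,r4:9
cycle 8: CDB Mul2=27; issue MUL r2<-Mul2 // r0:27,r1:6,r2:Mul2,r3:Add1,r4:9
cycle 9: CDB Add1=15; stall // r0:27,r1:6,r2:Mul2,r3:15,r4:9
cycle 10: stall // r0:27,r1:6,r2:Mul2,r3:15,r4:9
cycle 11: stall // r0:27,r1:6,r2:Mul2,r3:15,r4:9
cycle 12: stall // r0:27,r1:6,r2:Mul2,r3:15,r4:9
cycle 13: CDB Mul1=162; issue MUL r3<-Mul1 // r0:27,r1:6,r2:Mul2,r3:Mul1,r4:9
cycle 14: CDB Mul2=54; issue MUL r2<-Mul2 // r0:27,r1:6,r2:Mul2,r3:Mul1,r4:9
cycle 15: issue ADD r4<-Add1 // r0:27,r1:6,r2:Mul2,r3:Mul1,r4:Add1
cycle 16: - // r0:27,r1:6,r2:Mul2,r3:Mul1,r4:Add1
cycle 17: - // r0:27,r1:6,r2:Mul2,r3:Mul1,r4:Add1
cycle 18: CDB Mul1=405 // r0:27,r1:6,r2:Mul2,r3:405,r4:Add1
cycle 19: CDB Mul2=324 // r0:27,r1:6,r2:324,r3:405,r4:Add1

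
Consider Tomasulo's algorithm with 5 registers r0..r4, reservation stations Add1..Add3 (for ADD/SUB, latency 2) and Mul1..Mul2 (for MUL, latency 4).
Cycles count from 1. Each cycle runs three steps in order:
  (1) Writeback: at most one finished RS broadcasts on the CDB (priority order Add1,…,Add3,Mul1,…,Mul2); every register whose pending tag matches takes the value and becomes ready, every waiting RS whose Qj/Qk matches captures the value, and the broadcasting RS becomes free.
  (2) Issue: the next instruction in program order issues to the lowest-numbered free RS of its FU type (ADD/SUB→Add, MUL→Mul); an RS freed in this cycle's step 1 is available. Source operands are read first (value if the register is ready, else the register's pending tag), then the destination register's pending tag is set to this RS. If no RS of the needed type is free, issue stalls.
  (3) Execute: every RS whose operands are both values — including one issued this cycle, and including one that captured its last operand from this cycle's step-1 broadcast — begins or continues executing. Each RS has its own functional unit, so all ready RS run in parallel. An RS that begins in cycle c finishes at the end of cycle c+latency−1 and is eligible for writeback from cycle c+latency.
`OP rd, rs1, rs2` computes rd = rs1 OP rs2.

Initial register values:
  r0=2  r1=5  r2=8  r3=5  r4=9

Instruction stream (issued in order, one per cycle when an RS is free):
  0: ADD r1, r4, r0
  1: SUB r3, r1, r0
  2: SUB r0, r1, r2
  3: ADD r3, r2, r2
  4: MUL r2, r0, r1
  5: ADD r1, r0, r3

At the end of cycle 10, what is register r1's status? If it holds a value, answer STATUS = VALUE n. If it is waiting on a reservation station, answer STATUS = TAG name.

STATUS = VALUE 19

c1: issue ADD r1<-Add1 | r0:2,r1:Add1,r2:8,r3:5,r4:9
c2: issue SUB r3<-Add2 | r0:2,r1:Add1,r2:8,r3:Add2,r4:9
c3: CDB Add1=11; issue SUB r0<-Add1 | r0:Add1,r1:11,r2:8,r3:Add2,r4:9
c4: issue ADD r3<-Add3 | r0:Add1,r1:11,r2:8,r3:Add3,r4:9
c5: CDB Add1=3; issue MUL r2<-Mul1 | r0:3,r1:11,r2:Mul1,r3:Add3,r4:9
c6: CDB Add2=9; issue ADD r1<-Add1 | r0:3,r1:Add1,r2:Mul1,r3:Add3,r4:9
c7: CDB Add3=16 | r0:3,r1:Add1,r2:Mul1,r3:16,r4:9
c8: - | r0:3,r1:Add1,r2:Mul1,r3:16,r4:9
c9: CDB Add1=19 | r0:3,r1:19,r2:Mul1,r3:16,r4:9
c10: CDB Mul1=33 | r0:3,r1:19,r2:33,r3:16,r4:9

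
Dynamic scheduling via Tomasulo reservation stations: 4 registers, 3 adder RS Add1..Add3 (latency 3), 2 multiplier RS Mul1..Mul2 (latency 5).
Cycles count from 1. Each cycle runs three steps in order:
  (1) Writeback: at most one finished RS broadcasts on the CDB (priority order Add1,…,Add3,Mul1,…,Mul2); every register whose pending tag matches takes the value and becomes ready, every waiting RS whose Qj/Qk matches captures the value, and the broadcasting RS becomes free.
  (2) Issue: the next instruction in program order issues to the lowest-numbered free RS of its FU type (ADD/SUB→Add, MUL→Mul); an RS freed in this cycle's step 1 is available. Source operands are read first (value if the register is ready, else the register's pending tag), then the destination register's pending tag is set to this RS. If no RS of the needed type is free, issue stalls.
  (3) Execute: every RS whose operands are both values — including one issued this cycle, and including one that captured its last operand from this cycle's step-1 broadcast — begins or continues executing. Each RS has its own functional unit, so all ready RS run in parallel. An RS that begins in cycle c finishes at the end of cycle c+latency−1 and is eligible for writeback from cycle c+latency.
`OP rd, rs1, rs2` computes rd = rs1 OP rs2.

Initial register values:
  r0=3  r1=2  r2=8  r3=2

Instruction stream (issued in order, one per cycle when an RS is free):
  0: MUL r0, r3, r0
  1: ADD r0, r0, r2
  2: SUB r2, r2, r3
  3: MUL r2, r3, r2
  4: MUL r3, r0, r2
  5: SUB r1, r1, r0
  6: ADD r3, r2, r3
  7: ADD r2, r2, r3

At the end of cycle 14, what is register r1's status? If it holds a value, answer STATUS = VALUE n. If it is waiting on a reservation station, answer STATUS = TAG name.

c1: issue MUL r0<-Mul1 | r0:Mul1,r1:2,r2:8,r3:2
c2: issue ADD r0<-Add1 | r0:Add1,r1:2,r2:8,r3:2
c3: issue SUB r2<-Add2 | r0:Add1,r1:2,r2:Add2,r3:2
c4: issue MUL r2<-Mul2 | r0:Add1,r1:2,r2:Mul2,r3:2
c5: stall | r0:Add1,r1:2,r2:Mul2,r3:2
c6: CDB Add2=6; stall | r0:Add1,r1:2,r2:Mul2,r3:2
c7: CDB Mul1=6; issue MUL r3<-Mul1 | r0:Add1,r1:2,r2:Mul2,r3:Mul1
c8: issue SUB r1<-Add2 | r0:Add1,r1:Add2,r2:Mul2,r3:Mul1
c9: issue ADD r3<-Add3 | r0:Add1,r1:Add2,r2:Mul2,r3:Add3
c10: CDB Add1=14; issue ADD r2<-Add1 | r0:14,r1:Add2,r2:Add1,r3:Add3
c11: CDB Mul2=12 | r0:14,r1:Add2,r2:Add1,r3:Add3
c12: - | r0:14,r1:Add2,r2:Add1,r3:Add3
c13: CDB Add2=-12 | r0:14,r1:-12,r2:Add1,r3:Add3
c14: - | r0:14,r1:-12,r2:Add1,r3:Add3

STATUS = VALUE -12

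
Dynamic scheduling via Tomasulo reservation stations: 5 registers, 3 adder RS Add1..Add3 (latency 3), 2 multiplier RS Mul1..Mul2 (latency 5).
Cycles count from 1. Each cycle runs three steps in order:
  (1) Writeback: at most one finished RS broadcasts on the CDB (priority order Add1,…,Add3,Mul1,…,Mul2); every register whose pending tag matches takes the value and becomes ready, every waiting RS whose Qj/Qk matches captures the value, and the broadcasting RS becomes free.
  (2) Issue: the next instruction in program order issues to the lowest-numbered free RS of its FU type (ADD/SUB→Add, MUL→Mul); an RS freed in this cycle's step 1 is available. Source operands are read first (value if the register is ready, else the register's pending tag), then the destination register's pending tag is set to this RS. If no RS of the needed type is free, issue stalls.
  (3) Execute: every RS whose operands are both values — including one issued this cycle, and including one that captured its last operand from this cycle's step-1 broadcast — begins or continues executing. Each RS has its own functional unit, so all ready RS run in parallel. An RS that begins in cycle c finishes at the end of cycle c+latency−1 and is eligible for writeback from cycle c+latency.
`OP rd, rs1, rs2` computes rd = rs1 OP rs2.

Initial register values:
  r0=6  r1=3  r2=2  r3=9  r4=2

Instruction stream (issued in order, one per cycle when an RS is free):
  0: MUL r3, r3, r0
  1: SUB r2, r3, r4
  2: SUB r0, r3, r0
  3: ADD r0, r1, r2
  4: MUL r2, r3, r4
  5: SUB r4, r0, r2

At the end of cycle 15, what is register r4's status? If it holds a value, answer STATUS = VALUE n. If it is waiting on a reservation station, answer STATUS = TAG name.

STATUS = VALUE -53

cycle 1: issue MUL r3<-Mul1 // r0:6,r1:3,r2:2,r3:Mul1,r4:2
cycle 2: issue SUB r2<-Add1 // r0:6,r1:3,r2:Add1,r3:Mul1,r4:2
cycle 3: issue SUB r0<-Add2 // r0:Add2,r1:3,r2:Add1,r3:Mul1,r4:2
cycle 4: issue ADD r0<-Add3 // r0:Add3,r1:3,r2:Add1,r3:Mul1,r4:2
cycle 5: issue MUL r2<-Mul2 // r0:Add3,r1:3,r2:Mul2,r3:Mul1,r4:2
cycle 6: CDB Mul1=54; stall // r0:Add3,r1:3,r2:Mul2,r3:54,r4:2
cycle 7: stall // r0:Add3,r1:3,r2:Mul2,r3:54,r4:2
cycle 8: stall // r0:Add3,r1:3,r2:Mul2,r3:54,r4:2
cycle 9: CDB Add1=52; issue SUB r4<-Add1 // r0:Add3,r1:3,r2:Mul2,r3:54,r4:Add1
cycle 10: CDB Add2=48 // r0:Add3,r1:3,r2:Mul2,r3:54,r4:Add1
cycle 11: CDB Mul2=108 // r0:Add3,r1:3,r2:108,r3:54,r4:Add1
cycle 12: CDB Add3=55 // r0:55,r1:3,r2:108,r3:54,r4:Add1
cycle 13: - // r0:55,r1:3,r2:108,r3:54,r4:Add1
cycle 14: - // r0:55,r1:3,r2:108,r3:54,r4:Add1
cycle 15: CDB Add1=-53 // r0:55,r1:3,r2:108,r3:54,r4:-53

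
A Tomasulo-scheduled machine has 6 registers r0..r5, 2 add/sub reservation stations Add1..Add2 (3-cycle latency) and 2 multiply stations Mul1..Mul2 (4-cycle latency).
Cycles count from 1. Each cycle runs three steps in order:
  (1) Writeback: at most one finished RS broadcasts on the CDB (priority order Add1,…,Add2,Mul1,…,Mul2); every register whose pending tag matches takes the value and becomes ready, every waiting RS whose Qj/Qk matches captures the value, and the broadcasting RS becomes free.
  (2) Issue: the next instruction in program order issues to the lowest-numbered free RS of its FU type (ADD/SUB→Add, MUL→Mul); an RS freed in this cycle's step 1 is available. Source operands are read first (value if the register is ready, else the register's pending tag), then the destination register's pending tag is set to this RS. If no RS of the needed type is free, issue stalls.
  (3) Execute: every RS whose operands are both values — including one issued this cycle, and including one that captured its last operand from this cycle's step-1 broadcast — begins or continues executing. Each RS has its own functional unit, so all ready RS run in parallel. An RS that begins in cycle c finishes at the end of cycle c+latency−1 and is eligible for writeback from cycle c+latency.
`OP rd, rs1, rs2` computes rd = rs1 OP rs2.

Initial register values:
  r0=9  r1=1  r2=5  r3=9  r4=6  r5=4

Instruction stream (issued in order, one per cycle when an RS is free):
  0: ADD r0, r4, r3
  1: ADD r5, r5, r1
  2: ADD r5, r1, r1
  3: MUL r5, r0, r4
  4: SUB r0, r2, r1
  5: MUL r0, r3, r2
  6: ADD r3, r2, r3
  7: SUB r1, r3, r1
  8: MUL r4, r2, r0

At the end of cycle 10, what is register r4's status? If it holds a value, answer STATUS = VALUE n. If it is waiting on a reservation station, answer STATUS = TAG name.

STATUS = TAG Mul1

  c1: issue ADD r0<-Add1  regs: r0:Add1,r1:1,r2:5,r3:9,r4:6,r5:4
  c2: issue ADD r5<-Add2  regs: r0:Add1,r1:1,r2:5,r3:9,r4:6,r5:Add2
  c3: stall  regs: r0:Add1,r1:1,r2:5,r3:9,r4:6,r5:Add2
  c4: CDB Add1=15; issue ADD r5<-Add1  regs: r0:15,r1:1,r2:5,r3:9,r4:6,r5:Add1
  c5: CDB Add2=5; issue MUL r5<-Mul1  regs: r0:15,r1:1,r2:5,r3:9,r4:6,r5:Mul1
  c6: issue SUB r0<-Add2  regs: r0:Add2,r1:1,r2:5,r3:9,r4:6,r5:Mul1
  c7: CDB Add1=2; issue MUL r0<-Mul2  regs: r0:Mul2,r1:1,r2:5,r3:9,r4:6,r5:Mul1
  c8: issue ADD r3<-Add1  regs: r0:Mul2,r1:1,r2:5,r3:Add1,r4:6,r5:Mul1
  c9: CDB Add2=4; issue SUB r1<-Add2  regs: r0:Mul2,r1:Add2,r2:5,r3:Add1,r4:6,r5:Mul1
  c10: CDB Mul1=90; issue MUL r4<-Mul1  regs: r0:Mul2,r1:Add2,r2:5,r3:Add1,r4:Mul1,r5:90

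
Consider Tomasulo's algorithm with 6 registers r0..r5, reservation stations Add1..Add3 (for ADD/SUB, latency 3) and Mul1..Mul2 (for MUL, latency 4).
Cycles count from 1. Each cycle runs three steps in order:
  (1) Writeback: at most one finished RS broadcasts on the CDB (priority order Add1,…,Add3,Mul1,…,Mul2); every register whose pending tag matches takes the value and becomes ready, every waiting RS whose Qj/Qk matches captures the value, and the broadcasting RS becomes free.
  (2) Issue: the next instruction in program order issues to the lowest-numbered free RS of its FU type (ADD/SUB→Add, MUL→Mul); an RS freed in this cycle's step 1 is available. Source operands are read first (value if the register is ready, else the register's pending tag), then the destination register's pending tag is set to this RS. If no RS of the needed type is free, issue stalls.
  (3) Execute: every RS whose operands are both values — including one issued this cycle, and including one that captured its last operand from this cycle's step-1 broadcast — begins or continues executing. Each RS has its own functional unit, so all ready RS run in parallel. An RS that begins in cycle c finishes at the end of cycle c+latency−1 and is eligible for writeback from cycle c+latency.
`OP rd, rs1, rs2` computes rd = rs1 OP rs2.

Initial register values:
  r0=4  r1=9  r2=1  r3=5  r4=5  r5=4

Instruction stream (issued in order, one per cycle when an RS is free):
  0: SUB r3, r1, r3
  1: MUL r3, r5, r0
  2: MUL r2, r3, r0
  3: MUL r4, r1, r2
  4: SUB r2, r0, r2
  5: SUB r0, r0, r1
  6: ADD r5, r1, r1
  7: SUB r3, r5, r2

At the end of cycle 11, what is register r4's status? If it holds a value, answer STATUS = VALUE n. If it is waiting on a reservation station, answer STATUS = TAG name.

STATUS = TAG Mul1

  c1: issue SUB r3<-Add1  regs: r0:4,r1:9,r2:1,r3:Add1,r4:5,r5:4
  c2: issue MUL r3<-Mul1  regs: r0:4,r1:9,r2:1,r3:Mul1,r4:5,r5:4
  c3: issue MUL r2<-Mul2  regs: r0:4,r1:9,r2:Mul2,r3:Mul1,r4:5,r5:4
  c4: CDB Add1=4; stall  regs: r0:4,r1:9,r2:Mul2,r3:Mul1,r4:5,r5:4
  c5: stall  regs: r0:4,r1:9,r2:Mul2,r3:Mul1,r4:5,r5:4
  c6: CDB Mul1=16; issue MUL r4<-Mul1  regs: r0:4,r1:9,r2:Mul2,r3:16,r4:Mul1,r5:4
  c7: issue SUB r2<-Add1  regs: r0:4,r1:9,r2:Add1,r3:16,r4:Mul1,r5:4
  c8: issue SUB r0<-Add2  regs: r0:Add2,r1:9,r2:Add1,r3:16,r4:Mul1,r5:4
  c9: issue ADD r5<-Add3  regs: r0:Add2,r1:9,r2:Add1,r3:16,r4:Mul1,r5:Add3
  c10: CDB Mul2=64; stall  regs: r0:Add2,r1:9,r2:Add1,r3:16,r4:Mul1,r5:Add3
  c11: CDB Add2=-5; issue SUB r3<-Add2  regs: r0:-5,r1:9,r2:Add1,r3:Add2,r4:Mul1,r5:Add3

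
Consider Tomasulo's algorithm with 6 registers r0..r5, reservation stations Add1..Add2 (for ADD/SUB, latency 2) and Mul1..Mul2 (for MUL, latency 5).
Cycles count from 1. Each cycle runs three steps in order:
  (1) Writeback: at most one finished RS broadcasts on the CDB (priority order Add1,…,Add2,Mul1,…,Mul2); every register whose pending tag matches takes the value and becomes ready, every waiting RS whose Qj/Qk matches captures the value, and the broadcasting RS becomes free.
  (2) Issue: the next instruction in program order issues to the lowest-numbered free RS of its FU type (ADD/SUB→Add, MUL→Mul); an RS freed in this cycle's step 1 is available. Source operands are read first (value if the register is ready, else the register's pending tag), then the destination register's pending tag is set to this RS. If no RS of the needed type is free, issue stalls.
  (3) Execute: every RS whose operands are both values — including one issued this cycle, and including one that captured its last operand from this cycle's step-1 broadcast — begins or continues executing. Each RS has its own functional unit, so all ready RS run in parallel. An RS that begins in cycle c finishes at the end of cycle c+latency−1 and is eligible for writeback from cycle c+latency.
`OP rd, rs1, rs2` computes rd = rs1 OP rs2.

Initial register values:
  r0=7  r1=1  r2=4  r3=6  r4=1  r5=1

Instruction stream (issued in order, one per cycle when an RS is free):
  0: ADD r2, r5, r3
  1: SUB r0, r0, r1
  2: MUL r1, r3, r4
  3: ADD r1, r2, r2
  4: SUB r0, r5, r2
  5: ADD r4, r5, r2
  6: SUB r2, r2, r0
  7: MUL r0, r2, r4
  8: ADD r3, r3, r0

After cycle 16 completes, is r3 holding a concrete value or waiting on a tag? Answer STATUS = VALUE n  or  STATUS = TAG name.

  c1: issue ADD r2<-Add1  regs: r0:7,r1:1,r2:Add1,r3:6,r4:1,r5:1
  c2: issue SUB r0<-Add2  regs: r0:Add2,r1:1,r2:Add1,r3:6,r4:1,r5:1
  c3: CDB Add1=7; issue MUL r1<-Mul1  regs: r0:Add2,r1:Mul1,r2:7,r3:6,r4:1,r5:1
  c4: CDB Add2=6; issue ADD r1<-Add1  regs: r0:6,r1:Add1,r2:7,r3:6,r4:1,r5:1
  c5: issue SUB r0<-Add2  regs: r0:Add2,r1:Add1,r2:7,r3:6,r4:1,r5:1
  c6: CDB Add1=14; issue ADD r4<-Add1  regs: r0:Add2,r1:14,r2:7,r3:6,r4:Add1,r5:1
  c7: CDB Add2=-6; issue SUB r2<-Add2  regs: r0:-6,r1:14,r2:Add2,r3:6,r4:Add1,r5:1
  c8: CDB Add1=8; issue MUL r0<-Mul2  regs: r0:Mul2,r1:14,r2:Add2,r3:6,r4:8,r5:1
  c9: CDB Add2=13; issue ADD r3<-Add1  regs: r0:Mul2,r1:14,r2:13,r3:Add1,r4:8,r5:1
  c10: CDB Mul1=6  regs: r0:Mul2,r1:14,r2:13,r3:Add1,r4:8,r5:1
  c11: -  regs: r0:Mul2,r1:14,r2:13,r3:Add1,r4:8,r5:1
  c12: -  regs: r0:Mul2,r1:14,r2:13,r3:Add1,r4:8,r5:1
  c13: -  regs: r0:Mul2,r1:14,r2:13,r3:Add1,r4:8,r5:1
  c14: CDB Mul2=104  regs: r0:104,r1:14,r2:13,r3:Add1,r4:8,r5:1
  c15: -  regs: r0:104,r1:14,r2:13,r3:Add1,r4:8,r5:1
  c16: CDB Add1=110  regs: r0:104,r1:14,r2:13,r3:110,r4:8,r5:1

STATUS = VALUE 110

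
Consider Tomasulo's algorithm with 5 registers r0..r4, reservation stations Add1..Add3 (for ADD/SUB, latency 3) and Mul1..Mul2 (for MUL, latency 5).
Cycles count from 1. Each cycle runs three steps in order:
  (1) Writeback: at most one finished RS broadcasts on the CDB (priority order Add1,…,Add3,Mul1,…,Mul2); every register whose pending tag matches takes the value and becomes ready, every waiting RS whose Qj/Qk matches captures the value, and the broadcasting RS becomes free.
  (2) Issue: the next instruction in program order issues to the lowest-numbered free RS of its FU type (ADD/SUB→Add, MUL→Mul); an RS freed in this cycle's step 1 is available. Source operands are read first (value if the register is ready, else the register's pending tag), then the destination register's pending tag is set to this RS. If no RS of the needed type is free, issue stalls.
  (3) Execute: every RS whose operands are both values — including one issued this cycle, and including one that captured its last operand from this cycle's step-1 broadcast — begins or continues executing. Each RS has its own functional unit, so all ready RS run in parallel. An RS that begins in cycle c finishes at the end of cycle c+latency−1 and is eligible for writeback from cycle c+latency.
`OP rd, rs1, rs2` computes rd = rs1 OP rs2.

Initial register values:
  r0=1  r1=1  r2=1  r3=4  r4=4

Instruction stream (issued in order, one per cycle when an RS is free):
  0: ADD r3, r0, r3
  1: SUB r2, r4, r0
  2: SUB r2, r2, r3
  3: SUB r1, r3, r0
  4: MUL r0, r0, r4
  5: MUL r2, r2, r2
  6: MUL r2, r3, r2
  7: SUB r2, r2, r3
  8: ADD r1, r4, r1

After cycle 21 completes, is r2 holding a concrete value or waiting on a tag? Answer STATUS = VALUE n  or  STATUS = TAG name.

c1: issue ADD r3<-Add1 | r0:1,r1:1,r2:1,r3:Add1,r4:4
c2: issue SUB r2<-Add2 | r0:1,r1:1,r2:Add2,r3:Add1,r4:4
c3: issue SUB r2<-Add3 | r0:1,r1:1,r2:Add3,r3:Add1,r4:4
c4: CDB Add1=5; issue SUB r1<-Add1 | r0:1,r1:Add1,r2:Add3,r3:5,r4:4
c5: CDB Add2=3; issue MUL r0<-Mul1 | r0:Mul1,r1:Add1,r2:Add3,r3:5,r4:4
c6: issue MUL r2<-Mul2 | r0:Mul1,r1:Add1,r2:Mul2,r3:5,r4:4
c7: CDB Add1=4; stall | r0:Mul1,r1:4,r2:Mul2,r3:5,r4:4
c8: CDB Add3=-2; stall | r0:Mul1,r1:4,r2:Mul2,r3:5,r4:4
c9: stall | r0:Mul1,r1:4,r2:Mul2,r3:5,r4:4
c10: CDB Mul1=4; issue MUL r2<-Mul1 | r0:4,r1:4,r2:Mul1,r3:5,r4:4
c11: issue SUB r2<-Add1 | r0:4,r1:4,r2:Add1,r3:5,r4:4
c12: issue ADD r1<-Add2 | r0:4,r1:Add2,r2:Add1,r3:5,r4:4
c13: CDB Mul2=4 | r0:4,r1:Add2,r2:Add1,r3:5,r4:4
c14: - | r0:4,r1:Add2,r2:Add1,r3:5,r4:4
c15: CDB Add2=8 | r0:4,r1:8,r2:Add1,r3:5,r4:4
c16: - | r0:4,r1:8,r2:Add1,r3:5,r4:4
c17: - | r0:4,r1:8,r2:Add1,r3:5,r4:4
c18: CDB Mul1=20 | r0:4,r1:8,r2:Add1,r3:5,r4:4
c19: - | r0:4,r1:8,r2:Add1,r3:5,r4:4
c20: - | r0:4,r1:8,r2:Add1,r3:5,r4:4
c21: CDB Add1=15 | r0:4,r1:8,r2:15,r3:5,r4:4

STATUS = VALUE 15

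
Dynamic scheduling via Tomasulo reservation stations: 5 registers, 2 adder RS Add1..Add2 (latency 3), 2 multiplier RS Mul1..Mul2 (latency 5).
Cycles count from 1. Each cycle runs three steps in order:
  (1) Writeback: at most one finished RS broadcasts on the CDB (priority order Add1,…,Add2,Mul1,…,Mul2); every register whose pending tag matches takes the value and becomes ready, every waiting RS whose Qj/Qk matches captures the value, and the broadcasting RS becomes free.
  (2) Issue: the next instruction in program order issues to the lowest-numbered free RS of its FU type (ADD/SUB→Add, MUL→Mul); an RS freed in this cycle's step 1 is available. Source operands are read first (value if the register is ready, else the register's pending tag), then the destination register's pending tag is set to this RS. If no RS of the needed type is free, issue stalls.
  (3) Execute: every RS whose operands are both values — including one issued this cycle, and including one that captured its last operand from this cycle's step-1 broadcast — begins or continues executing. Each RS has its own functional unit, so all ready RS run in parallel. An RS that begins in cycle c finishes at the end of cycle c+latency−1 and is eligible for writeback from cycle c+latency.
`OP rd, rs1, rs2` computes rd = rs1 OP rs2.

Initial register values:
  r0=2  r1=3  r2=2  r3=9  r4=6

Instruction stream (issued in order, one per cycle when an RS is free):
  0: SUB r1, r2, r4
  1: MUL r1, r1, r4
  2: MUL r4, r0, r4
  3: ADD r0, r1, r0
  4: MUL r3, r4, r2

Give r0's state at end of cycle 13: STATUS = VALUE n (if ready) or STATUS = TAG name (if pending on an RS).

STATUS = VALUE -22

cycle 1: issue SUB r1<-Add1 // r0:2,r1:Add1,r2:2,r3:9,r4:6
cycle 2: issue MUL r1<-Mul1 // r0:2,r1:Mul1,r2:2,r3:9,r4:6
cycle 3: issue MUL r4<-Mul2 // r0:2,r1:Mul1,r2:2,r3:9,r4:Mul2
cycle 4: CDB Add1=-4; issue ADD r0<-Add1 // r0:Add1,r1:Mul1,r2:2,r3:9,r4:Mul2
cycle 5: stall // r0:Add1,r1:Mul1,r2:2,r3:9,r4:Mul2
cycle 6: stall // r0:Add1,r1:Mul1,r2:2,r3:9,r4:Mul2
cycle 7: stall // r0:Add1,r1:Mul1,r2:2,r3:9,r4:Mul2
cycle 8: CDB Mul2=12; issue MUL r3<-Mul2 // r0:Add1,r1:Mul1,r2:2,r3:Mul2,r4:12
cycle 9: CDB Mul1=-24 // r0:Add1,r1:-24,r2:2,r3:Mul2,r4:12
cycle 10: - // r0:Add1,r1:-24,r2:2,r3:Mul2,r4:12
cycle 11: - // r0:Add1,r1:-24,r2:2,r3:Mul2,r4:12
cycle 12: CDB Add1=-22 // r0:-22,r1:-24,r2:2,r3:Mul2,r4:12
cycle 13: CDB Mul2=24 // r0:-22,r1:-24,r2:2,r3:24,r4:12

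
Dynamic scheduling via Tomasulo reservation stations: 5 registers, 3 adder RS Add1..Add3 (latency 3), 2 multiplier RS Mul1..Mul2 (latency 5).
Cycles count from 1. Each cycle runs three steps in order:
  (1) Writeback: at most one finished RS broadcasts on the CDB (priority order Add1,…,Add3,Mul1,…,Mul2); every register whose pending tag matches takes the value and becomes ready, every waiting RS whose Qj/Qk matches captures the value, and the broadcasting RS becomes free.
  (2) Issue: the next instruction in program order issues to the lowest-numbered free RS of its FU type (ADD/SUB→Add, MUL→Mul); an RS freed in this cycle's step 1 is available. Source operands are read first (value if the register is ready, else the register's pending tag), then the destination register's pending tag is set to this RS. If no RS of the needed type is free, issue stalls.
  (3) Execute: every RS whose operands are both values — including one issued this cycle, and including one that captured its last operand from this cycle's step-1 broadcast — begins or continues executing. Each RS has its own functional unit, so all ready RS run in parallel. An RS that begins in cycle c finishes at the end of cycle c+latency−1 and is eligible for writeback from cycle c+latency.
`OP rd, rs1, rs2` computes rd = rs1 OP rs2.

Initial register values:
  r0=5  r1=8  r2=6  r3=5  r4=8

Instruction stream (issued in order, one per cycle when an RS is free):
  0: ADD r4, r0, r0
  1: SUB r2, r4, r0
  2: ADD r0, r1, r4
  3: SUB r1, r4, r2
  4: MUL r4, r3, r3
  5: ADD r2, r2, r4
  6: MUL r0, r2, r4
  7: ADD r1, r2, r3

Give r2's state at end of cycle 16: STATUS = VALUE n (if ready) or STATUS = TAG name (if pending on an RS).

STATUS = VALUE 30

c1: issue ADD r4<-Add1 | r0:5,r1:8,r2:6,r3:5,r4:Add1
c2: issue SUB r2<-Add2 | r0:5,r1:8,r2:Add2,r3:5,r4:Add1
c3: issue ADD r0<-Add3 | r0:Add3,r1:8,r2:Add2,r3:5,r4:Add1
c4: CDB Add1=10; issue SUB r1<-Add1 | r0:Add3,r1:Add1,r2:Add2,r3:5,r4:10
c5: issue MUL r4<-Mul1 | r0:Add3,r1:Add1,r2:Add2,r3:5,r4:Mul1
c6: stall | r0:Add3,r1:Add1,r2:Add2,r3:5,r4:Mul1
c7: CDB Add2=5; issue ADD r2<-Add2 | r0:Add3,r1:Add1,r2:Add2,r3:5,r4:Mul1
c8: CDB Add3=18; issue MUL r0<-Mul2 | r0:Mul2,r1:Add1,r2:Add2,r3:5,r4:Mul1
c9: issue ADD r1<-Add3 | r0:Mul2,r1:Add3,r2:Add2,r3:5,r4:Mul1
c10: CDB Add1=5 | r0:Mul2,r1:Add3,r2:Add2,r3:5,r4:Mul1
c11: CDB Mul1=25 | r0:Mul2,r1:Add3,r2:Add2,r3:5,r4:25
c12: - | r0:Mul2,r1:Add3,r2:Add2,r3:5,r4:25
c13: - | r0:Mul2,r1:Add3,r2:Add2,r3:5,r4:25
c14: CDB Add2=30 | r0:Mul2,r1:Add3,r2:30,r3:5,r4:25
c15: - | r0:Mul2,r1:Add3,r2:30,r3:5,r4:25
c16: - | r0:Mul2,r1:Add3,r2:30,r3:5,r4:25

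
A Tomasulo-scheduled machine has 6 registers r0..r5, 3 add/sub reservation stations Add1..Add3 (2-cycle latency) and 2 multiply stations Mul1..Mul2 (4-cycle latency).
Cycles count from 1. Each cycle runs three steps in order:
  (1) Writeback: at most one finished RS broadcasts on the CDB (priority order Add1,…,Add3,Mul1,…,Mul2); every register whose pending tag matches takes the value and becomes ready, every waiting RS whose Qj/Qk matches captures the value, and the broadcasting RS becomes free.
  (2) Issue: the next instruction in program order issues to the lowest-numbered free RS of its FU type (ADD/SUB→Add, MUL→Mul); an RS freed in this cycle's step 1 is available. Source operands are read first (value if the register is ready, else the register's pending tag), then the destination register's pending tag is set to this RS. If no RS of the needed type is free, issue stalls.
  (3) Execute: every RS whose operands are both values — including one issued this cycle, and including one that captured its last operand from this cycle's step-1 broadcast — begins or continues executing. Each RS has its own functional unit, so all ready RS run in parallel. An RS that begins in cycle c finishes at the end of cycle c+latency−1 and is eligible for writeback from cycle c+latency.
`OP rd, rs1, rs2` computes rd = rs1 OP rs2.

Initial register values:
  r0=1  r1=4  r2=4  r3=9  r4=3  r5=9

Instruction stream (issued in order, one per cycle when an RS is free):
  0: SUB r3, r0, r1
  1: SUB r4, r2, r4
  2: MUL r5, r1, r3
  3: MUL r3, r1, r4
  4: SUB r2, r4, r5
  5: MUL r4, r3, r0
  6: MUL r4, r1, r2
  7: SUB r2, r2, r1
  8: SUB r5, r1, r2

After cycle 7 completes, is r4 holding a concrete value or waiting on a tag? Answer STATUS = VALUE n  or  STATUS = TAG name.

STATUS = TAG Mul1

c1: issue SUB r3<-Add1 | r0:1,r1:4,r2:4,r3:Add1,r4:3,r5:9
c2: issue SUB r4<-Add2 | r0:1,r1:4,r2:4,r3:Add1,r4:Add2,r5:9
c3: CDB Add1=-3; issue MUL r5<-Mul1 | r0:1,r1:4,r2:4,r3:-3,r4:Add2,r5:Mul1
c4: CDB Add2=1; issue MUL r3<-Mul2 | r0:1,r1:4,r2:4,r3:Mul2,r4:1,r5:Mul1
c5: issue SUB r2<-Add1 | r0:1,r1:4,r2:Add1,r3:Mul2,r4:1,r5:Mul1
c6: stall | r0:1,r1:4,r2:Add1,r3:Mul2,r4:1,r5:Mul1
c7: CDB Mul1=-12; issue MUL r4<-Mul1 | r0:1,r1:4,r2:Add1,r3:Mul2,r4:Mul1,r5:-12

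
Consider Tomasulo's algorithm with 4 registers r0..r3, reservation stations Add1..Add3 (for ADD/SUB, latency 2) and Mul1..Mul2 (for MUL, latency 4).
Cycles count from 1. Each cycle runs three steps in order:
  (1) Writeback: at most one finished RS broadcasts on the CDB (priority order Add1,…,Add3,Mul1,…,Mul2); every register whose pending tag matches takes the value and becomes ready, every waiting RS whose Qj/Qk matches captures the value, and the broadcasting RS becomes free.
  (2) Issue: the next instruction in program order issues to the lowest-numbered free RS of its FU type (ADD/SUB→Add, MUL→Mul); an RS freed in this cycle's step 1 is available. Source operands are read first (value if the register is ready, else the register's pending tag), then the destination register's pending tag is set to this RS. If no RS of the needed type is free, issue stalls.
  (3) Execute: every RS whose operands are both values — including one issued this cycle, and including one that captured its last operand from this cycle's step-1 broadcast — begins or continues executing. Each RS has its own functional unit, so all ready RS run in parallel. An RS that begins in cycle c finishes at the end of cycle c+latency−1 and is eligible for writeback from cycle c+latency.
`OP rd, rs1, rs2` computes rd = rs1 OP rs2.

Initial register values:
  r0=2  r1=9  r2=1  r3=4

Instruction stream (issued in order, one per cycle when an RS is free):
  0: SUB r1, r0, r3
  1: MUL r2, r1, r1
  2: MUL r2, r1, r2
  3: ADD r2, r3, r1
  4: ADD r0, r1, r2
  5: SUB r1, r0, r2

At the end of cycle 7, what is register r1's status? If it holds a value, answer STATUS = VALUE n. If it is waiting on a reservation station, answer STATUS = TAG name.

STATUS = TAG Add1

  c1: issue SUB r1<-Add1  regs: r0:2,r1:Add1,r2:1,r3:4
  c2: issue MUL r2<-Mul1  regs: r0:2,r1:Add1,r2:Mul1,r3:4
  c3: CDB Add1=-2; issue MUL r2<-Mul2  regs: r0:2,r1:-2,r2:Mul2,r3:4
  c4: issue ADD r2<-Add1  regs: r0:2,r1:-2,r2:Add1,r3:4
  c5: issue ADD r0<-Add2  regs: r0:Add2,r1:-2,r2:Add1,r3:4
  c6: CDB Add1=2; issue SUB r1<-Add1  regs: r0:Add2,r1:Add1,r2:2,r3:4
  c7: CDB Mul1=4  regs: r0:Add2,r1:Add1,r2:2,r3:4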